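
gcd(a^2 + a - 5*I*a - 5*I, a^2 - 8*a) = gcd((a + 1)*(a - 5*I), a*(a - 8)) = 1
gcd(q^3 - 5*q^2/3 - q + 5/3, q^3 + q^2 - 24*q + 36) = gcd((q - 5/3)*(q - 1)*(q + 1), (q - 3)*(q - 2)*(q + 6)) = 1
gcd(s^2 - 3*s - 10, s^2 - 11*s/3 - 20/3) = s - 5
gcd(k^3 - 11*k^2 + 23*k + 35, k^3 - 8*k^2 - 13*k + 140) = k^2 - 12*k + 35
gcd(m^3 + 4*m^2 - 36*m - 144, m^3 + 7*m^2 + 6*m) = m + 6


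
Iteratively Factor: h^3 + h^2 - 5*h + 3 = (h - 1)*(h^2 + 2*h - 3) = (h - 1)^2*(h + 3)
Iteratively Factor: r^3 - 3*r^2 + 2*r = (r - 1)*(r^2 - 2*r) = (r - 2)*(r - 1)*(r)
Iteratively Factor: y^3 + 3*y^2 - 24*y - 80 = (y - 5)*(y^2 + 8*y + 16) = (y - 5)*(y + 4)*(y + 4)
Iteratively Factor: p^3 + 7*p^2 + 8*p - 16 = (p - 1)*(p^2 + 8*p + 16) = (p - 1)*(p + 4)*(p + 4)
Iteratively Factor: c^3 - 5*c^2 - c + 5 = (c - 5)*(c^2 - 1) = (c - 5)*(c + 1)*(c - 1)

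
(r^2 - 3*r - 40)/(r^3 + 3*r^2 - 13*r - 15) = (r - 8)/(r^2 - 2*r - 3)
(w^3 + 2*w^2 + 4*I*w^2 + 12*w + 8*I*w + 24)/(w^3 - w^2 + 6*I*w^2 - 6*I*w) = (w^2 + 2*w*(1 - I) - 4*I)/(w*(w - 1))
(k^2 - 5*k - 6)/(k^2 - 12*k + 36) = (k + 1)/(k - 6)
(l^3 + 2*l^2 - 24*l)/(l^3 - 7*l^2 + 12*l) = (l + 6)/(l - 3)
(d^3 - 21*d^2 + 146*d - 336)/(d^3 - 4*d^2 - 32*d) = (d^2 - 13*d + 42)/(d*(d + 4))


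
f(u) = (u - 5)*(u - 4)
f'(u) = 2*u - 9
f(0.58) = 15.12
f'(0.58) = -7.84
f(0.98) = 12.14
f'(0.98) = -7.04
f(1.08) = 11.45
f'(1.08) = -6.84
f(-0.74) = 27.21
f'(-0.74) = -10.48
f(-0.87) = 28.59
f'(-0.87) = -10.74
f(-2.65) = 50.87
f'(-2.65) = -14.30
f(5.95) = 1.85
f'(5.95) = 2.90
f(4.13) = -0.11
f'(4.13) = -0.74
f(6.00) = 2.00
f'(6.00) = 3.00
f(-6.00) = 110.00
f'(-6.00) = -21.00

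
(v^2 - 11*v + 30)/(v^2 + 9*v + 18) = (v^2 - 11*v + 30)/(v^2 + 9*v + 18)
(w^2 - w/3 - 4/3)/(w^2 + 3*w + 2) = (w - 4/3)/(w + 2)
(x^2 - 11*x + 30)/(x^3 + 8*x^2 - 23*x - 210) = (x - 6)/(x^2 + 13*x + 42)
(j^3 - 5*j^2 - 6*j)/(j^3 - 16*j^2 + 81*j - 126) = j*(j + 1)/(j^2 - 10*j + 21)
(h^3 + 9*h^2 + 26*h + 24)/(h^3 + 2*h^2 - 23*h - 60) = (h + 2)/(h - 5)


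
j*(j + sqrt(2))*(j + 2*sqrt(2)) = j^3 + 3*sqrt(2)*j^2 + 4*j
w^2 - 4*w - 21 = (w - 7)*(w + 3)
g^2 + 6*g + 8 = (g + 2)*(g + 4)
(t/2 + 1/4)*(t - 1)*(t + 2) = t^3/2 + 3*t^2/4 - 3*t/4 - 1/2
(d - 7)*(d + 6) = d^2 - d - 42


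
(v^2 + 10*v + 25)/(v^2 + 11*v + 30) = (v + 5)/(v + 6)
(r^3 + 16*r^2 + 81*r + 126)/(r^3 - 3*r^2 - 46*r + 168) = (r^2 + 9*r + 18)/(r^2 - 10*r + 24)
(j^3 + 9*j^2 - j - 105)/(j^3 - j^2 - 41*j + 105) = (j + 5)/(j - 5)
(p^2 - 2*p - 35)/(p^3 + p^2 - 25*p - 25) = (p - 7)/(p^2 - 4*p - 5)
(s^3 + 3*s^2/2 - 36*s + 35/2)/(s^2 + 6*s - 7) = (2*s^2 - 11*s + 5)/(2*(s - 1))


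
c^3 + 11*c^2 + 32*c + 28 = (c + 2)^2*(c + 7)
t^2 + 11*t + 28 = (t + 4)*(t + 7)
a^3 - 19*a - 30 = (a - 5)*(a + 2)*(a + 3)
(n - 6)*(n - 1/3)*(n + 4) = n^3 - 7*n^2/3 - 70*n/3 + 8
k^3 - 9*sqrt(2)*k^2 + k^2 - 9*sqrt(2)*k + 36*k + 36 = (k + 1)*(k - 6*sqrt(2))*(k - 3*sqrt(2))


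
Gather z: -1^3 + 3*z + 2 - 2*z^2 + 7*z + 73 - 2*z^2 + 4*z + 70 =-4*z^2 + 14*z + 144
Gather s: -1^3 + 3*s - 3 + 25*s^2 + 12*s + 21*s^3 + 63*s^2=21*s^3 + 88*s^2 + 15*s - 4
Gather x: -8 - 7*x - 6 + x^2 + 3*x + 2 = x^2 - 4*x - 12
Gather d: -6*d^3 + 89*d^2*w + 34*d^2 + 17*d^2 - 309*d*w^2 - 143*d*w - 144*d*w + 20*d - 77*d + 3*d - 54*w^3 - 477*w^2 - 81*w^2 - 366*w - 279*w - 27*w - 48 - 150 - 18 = -6*d^3 + d^2*(89*w + 51) + d*(-309*w^2 - 287*w - 54) - 54*w^3 - 558*w^2 - 672*w - 216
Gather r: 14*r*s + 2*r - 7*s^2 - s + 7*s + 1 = r*(14*s + 2) - 7*s^2 + 6*s + 1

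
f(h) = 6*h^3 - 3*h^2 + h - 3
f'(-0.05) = 1.34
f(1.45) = 10.43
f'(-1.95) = 81.14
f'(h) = 18*h^2 - 6*h + 1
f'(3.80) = 238.12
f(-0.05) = -3.06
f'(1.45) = 30.14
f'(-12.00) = 2665.00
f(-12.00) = -10815.00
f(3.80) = 286.71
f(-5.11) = -887.04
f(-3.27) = -248.14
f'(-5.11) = 501.68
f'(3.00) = 145.00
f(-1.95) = -60.85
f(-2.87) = -172.42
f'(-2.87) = 166.48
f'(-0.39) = 6.08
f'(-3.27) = 213.09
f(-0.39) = -4.20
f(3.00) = 135.00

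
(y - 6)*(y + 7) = y^2 + y - 42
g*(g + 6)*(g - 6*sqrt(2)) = g^3 - 6*sqrt(2)*g^2 + 6*g^2 - 36*sqrt(2)*g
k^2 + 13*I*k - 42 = (k + 6*I)*(k + 7*I)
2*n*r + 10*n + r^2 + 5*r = (2*n + r)*(r + 5)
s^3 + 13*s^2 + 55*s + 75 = (s + 3)*(s + 5)^2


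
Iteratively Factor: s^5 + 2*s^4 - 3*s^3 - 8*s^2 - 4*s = (s + 2)*(s^4 - 3*s^2 - 2*s) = s*(s + 2)*(s^3 - 3*s - 2) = s*(s + 1)*(s + 2)*(s^2 - s - 2) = s*(s - 2)*(s + 1)*(s + 2)*(s + 1)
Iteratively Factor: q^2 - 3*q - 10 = (q + 2)*(q - 5)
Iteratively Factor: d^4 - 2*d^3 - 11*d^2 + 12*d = (d + 3)*(d^3 - 5*d^2 + 4*d) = (d - 1)*(d + 3)*(d^2 - 4*d) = d*(d - 1)*(d + 3)*(d - 4)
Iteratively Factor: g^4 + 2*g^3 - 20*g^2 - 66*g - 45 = (g - 5)*(g^3 + 7*g^2 + 15*g + 9) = (g - 5)*(g + 1)*(g^2 + 6*g + 9) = (g - 5)*(g + 1)*(g + 3)*(g + 3)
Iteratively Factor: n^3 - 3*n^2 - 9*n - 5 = (n - 5)*(n^2 + 2*n + 1) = (n - 5)*(n + 1)*(n + 1)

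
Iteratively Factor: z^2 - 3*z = (z - 3)*(z)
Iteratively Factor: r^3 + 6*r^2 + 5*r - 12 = (r + 3)*(r^2 + 3*r - 4) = (r - 1)*(r + 3)*(r + 4)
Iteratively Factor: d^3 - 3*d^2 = (d)*(d^2 - 3*d) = d*(d - 3)*(d)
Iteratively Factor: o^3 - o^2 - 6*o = (o + 2)*(o^2 - 3*o) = (o - 3)*(o + 2)*(o)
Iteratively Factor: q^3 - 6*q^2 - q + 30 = (q + 2)*(q^2 - 8*q + 15) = (q - 5)*(q + 2)*(q - 3)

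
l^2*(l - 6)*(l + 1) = l^4 - 5*l^3 - 6*l^2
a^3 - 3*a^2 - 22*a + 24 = (a - 6)*(a - 1)*(a + 4)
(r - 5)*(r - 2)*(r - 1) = r^3 - 8*r^2 + 17*r - 10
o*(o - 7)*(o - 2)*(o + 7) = o^4 - 2*o^3 - 49*o^2 + 98*o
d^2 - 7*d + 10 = (d - 5)*(d - 2)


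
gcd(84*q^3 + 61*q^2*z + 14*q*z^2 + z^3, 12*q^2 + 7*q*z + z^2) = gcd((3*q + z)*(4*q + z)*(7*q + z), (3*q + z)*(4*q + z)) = 12*q^2 + 7*q*z + z^2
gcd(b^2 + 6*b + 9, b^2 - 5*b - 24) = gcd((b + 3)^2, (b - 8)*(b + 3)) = b + 3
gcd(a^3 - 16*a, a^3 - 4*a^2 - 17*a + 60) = a + 4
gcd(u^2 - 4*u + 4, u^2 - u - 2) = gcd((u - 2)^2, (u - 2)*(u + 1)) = u - 2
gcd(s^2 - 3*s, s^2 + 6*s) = s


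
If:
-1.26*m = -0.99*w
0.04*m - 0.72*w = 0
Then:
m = 0.00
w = 0.00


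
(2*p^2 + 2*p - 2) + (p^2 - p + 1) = 3*p^2 + p - 1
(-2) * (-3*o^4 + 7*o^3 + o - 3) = 6*o^4 - 14*o^3 - 2*o + 6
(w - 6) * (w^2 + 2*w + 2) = w^3 - 4*w^2 - 10*w - 12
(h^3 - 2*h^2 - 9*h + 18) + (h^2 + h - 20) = h^3 - h^2 - 8*h - 2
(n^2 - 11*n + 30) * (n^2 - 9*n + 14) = n^4 - 20*n^3 + 143*n^2 - 424*n + 420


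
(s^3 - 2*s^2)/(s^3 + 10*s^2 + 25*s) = s*(s - 2)/(s^2 + 10*s + 25)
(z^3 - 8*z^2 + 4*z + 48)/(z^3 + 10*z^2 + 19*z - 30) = (z^3 - 8*z^2 + 4*z + 48)/(z^3 + 10*z^2 + 19*z - 30)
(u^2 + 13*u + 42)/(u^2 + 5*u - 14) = (u + 6)/(u - 2)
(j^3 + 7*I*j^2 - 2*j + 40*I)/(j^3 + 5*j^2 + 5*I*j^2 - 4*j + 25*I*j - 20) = (j^2 + 3*I*j + 10)/(j^2 + j*(5 + I) + 5*I)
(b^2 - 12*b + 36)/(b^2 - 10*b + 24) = (b - 6)/(b - 4)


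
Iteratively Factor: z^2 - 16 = (z + 4)*(z - 4)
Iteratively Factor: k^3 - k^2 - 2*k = (k)*(k^2 - k - 2) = k*(k + 1)*(k - 2)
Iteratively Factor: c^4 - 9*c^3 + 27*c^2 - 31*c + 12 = (c - 1)*(c^3 - 8*c^2 + 19*c - 12) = (c - 3)*(c - 1)*(c^2 - 5*c + 4) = (c - 4)*(c - 3)*(c - 1)*(c - 1)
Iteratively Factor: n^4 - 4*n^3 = (n)*(n^3 - 4*n^2) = n^2*(n^2 - 4*n) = n^3*(n - 4)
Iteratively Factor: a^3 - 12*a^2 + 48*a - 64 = (a - 4)*(a^2 - 8*a + 16) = (a - 4)^2*(a - 4)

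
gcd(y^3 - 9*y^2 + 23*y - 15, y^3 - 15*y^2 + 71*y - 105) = y^2 - 8*y + 15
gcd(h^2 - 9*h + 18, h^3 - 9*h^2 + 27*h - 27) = h - 3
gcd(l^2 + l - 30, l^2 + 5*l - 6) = l + 6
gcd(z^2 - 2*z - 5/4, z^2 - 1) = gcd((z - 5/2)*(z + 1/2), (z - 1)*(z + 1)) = 1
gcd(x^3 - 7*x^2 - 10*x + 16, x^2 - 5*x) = 1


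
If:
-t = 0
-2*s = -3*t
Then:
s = 0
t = 0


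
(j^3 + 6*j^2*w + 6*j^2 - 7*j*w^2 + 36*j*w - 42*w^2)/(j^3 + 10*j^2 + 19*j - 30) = (j^2 + 6*j*w - 7*w^2)/(j^2 + 4*j - 5)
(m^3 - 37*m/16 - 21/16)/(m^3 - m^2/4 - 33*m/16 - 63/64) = 4*(m + 1)/(4*m + 3)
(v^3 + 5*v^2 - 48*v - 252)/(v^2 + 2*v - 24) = (v^2 - v - 42)/(v - 4)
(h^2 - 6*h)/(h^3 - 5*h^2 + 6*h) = (h - 6)/(h^2 - 5*h + 6)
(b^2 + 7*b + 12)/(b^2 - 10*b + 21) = (b^2 + 7*b + 12)/(b^2 - 10*b + 21)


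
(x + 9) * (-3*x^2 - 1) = -3*x^3 - 27*x^2 - x - 9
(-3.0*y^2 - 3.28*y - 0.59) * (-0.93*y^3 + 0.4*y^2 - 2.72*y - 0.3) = 2.79*y^5 + 1.8504*y^4 + 7.3967*y^3 + 9.5856*y^2 + 2.5888*y + 0.177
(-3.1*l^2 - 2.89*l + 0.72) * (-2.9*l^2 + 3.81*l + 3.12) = 8.99*l^4 - 3.43*l^3 - 22.7709*l^2 - 6.2736*l + 2.2464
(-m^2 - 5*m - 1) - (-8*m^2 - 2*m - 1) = 7*m^2 - 3*m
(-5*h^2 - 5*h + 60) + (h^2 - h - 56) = -4*h^2 - 6*h + 4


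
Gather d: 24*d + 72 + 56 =24*d + 128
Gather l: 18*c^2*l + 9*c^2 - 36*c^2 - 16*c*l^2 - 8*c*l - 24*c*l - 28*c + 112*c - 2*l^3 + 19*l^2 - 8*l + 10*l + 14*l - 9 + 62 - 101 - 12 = -27*c^2 + 84*c - 2*l^3 + l^2*(19 - 16*c) + l*(18*c^2 - 32*c + 16) - 60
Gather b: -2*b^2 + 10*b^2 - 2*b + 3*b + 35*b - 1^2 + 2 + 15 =8*b^2 + 36*b + 16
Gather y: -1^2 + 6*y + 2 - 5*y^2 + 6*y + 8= -5*y^2 + 12*y + 9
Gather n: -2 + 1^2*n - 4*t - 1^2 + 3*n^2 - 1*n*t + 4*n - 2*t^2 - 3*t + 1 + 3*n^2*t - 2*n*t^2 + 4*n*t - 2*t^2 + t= n^2*(3*t + 3) + n*(-2*t^2 + 3*t + 5) - 4*t^2 - 6*t - 2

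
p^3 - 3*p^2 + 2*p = p*(p - 2)*(p - 1)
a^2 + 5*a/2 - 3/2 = (a - 1/2)*(a + 3)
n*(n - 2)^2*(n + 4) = n^4 - 12*n^2 + 16*n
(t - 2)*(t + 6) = t^2 + 4*t - 12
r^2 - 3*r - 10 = (r - 5)*(r + 2)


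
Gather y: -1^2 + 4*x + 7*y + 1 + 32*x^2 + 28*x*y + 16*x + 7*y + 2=32*x^2 + 20*x + y*(28*x + 14) + 2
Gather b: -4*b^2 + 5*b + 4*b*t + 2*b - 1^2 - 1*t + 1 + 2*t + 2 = -4*b^2 + b*(4*t + 7) + t + 2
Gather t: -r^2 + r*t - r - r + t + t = -r^2 - 2*r + t*(r + 2)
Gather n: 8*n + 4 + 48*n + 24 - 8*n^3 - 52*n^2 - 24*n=-8*n^3 - 52*n^2 + 32*n + 28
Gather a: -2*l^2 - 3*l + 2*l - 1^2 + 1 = -2*l^2 - l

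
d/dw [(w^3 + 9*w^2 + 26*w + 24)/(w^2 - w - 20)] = (w^2 - 10*w - 31)/(w^2 - 10*w + 25)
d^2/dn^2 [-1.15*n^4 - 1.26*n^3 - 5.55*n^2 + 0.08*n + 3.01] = -13.8*n^2 - 7.56*n - 11.1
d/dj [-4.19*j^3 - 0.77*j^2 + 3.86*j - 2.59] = -12.57*j^2 - 1.54*j + 3.86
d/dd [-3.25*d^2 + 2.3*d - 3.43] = 2.3 - 6.5*d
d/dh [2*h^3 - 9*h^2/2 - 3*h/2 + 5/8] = 6*h^2 - 9*h - 3/2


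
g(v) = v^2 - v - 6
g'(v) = 2*v - 1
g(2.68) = -1.50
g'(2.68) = 4.36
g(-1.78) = -1.05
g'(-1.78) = -4.56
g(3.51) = 2.81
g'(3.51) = 6.02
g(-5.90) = 34.71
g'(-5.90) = -12.80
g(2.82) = -0.87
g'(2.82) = 4.64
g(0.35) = -6.23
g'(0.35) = -0.30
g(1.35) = -5.53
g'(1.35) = 1.70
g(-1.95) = -0.25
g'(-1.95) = -4.90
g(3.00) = 0.00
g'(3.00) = 5.00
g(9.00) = 66.00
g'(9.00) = 17.00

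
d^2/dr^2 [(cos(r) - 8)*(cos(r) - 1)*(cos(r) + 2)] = 37*cos(r)/4 + 14*cos(2*r) - 9*cos(3*r)/4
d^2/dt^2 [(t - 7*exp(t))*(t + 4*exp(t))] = -3*t*exp(t) - 112*exp(2*t) - 6*exp(t) + 2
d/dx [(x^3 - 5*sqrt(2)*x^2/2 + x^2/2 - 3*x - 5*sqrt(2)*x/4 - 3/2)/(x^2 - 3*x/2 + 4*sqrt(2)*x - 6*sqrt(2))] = (4*x^4 - 12*x^3 + 32*sqrt(2)*x^3 - 71*x^2 - 44*sqrt(2)*x^2 - 24*sqrt(2)*x + 252*x + 51 + 96*sqrt(2))/(4*x^4 - 12*x^3 + 32*sqrt(2)*x^3 - 96*sqrt(2)*x^2 + 137*x^2 - 384*x + 72*sqrt(2)*x + 288)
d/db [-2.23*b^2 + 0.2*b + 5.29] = 0.2 - 4.46*b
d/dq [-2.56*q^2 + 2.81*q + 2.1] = 2.81 - 5.12*q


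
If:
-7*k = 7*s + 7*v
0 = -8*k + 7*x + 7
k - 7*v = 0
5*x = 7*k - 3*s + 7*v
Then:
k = -7/8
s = 1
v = -1/8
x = -2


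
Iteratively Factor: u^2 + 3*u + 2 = (u + 2)*(u + 1)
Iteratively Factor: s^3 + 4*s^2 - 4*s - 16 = (s + 2)*(s^2 + 2*s - 8) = (s + 2)*(s + 4)*(s - 2)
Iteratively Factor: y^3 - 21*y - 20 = (y + 4)*(y^2 - 4*y - 5) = (y - 5)*(y + 4)*(y + 1)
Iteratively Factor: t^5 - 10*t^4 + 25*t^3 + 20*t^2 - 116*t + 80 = (t - 1)*(t^4 - 9*t^3 + 16*t^2 + 36*t - 80) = (t - 2)*(t - 1)*(t^3 - 7*t^2 + 2*t + 40) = (t - 5)*(t - 2)*(t - 1)*(t^2 - 2*t - 8) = (t - 5)*(t - 2)*(t - 1)*(t + 2)*(t - 4)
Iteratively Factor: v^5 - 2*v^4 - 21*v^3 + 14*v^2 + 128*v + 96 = (v + 1)*(v^4 - 3*v^3 - 18*v^2 + 32*v + 96) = (v + 1)*(v + 2)*(v^3 - 5*v^2 - 8*v + 48) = (v - 4)*(v + 1)*(v + 2)*(v^2 - v - 12) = (v - 4)^2*(v + 1)*(v + 2)*(v + 3)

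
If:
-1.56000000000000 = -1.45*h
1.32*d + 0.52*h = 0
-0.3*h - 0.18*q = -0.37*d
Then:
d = -0.42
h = 1.08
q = -2.66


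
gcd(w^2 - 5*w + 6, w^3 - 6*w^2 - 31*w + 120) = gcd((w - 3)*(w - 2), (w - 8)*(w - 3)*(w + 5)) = w - 3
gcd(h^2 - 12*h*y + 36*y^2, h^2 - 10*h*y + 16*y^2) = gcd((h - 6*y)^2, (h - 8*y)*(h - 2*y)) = 1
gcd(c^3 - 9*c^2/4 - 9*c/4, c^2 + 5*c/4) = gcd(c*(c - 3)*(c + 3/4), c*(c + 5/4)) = c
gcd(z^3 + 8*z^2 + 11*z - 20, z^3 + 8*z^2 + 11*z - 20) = z^3 + 8*z^2 + 11*z - 20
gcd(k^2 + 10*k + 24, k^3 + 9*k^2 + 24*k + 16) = k + 4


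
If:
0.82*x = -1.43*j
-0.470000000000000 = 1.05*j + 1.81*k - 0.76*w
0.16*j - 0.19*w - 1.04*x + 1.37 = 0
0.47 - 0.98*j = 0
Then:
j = 0.48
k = 4.58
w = 12.19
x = -0.84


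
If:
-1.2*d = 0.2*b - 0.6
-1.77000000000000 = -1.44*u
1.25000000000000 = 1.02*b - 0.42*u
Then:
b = 1.73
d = 0.21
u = 1.23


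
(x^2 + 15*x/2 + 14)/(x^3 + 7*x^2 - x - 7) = (x^2 + 15*x/2 + 14)/(x^3 + 7*x^2 - x - 7)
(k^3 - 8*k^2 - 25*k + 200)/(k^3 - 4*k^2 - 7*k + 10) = (k^2 - 3*k - 40)/(k^2 + k - 2)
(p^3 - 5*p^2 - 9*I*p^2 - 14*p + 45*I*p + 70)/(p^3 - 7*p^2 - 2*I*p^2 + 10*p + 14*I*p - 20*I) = (p - 7*I)/(p - 2)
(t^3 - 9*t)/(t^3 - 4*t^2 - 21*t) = (t - 3)/(t - 7)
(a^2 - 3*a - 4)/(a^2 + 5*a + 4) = (a - 4)/(a + 4)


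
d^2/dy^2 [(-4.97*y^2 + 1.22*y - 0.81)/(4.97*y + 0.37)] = -45.86316/(122.763473*y^3 + 27.417999*y^2 + 2.041179*y + 0.050653)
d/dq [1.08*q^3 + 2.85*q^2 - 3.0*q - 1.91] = 3.24*q^2 + 5.7*q - 3.0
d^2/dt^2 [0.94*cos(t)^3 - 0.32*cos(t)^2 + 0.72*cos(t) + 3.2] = -1.425*cos(t) + 0.64*cos(2*t) - 2.115*cos(3*t)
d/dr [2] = 0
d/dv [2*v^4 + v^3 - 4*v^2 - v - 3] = 8*v^3 + 3*v^2 - 8*v - 1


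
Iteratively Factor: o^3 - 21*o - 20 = (o + 1)*(o^2 - o - 20) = (o + 1)*(o + 4)*(o - 5)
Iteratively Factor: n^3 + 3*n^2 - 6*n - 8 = (n - 2)*(n^2 + 5*n + 4) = (n - 2)*(n + 1)*(n + 4)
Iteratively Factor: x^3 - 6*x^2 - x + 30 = (x + 2)*(x^2 - 8*x + 15) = (x - 5)*(x + 2)*(x - 3)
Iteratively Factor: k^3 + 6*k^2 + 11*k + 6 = (k + 3)*(k^2 + 3*k + 2) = (k + 1)*(k + 3)*(k + 2)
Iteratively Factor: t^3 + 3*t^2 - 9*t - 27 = (t + 3)*(t^2 - 9) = (t + 3)^2*(t - 3)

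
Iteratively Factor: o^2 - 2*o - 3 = (o - 3)*(o + 1)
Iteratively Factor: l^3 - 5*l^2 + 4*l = (l)*(l^2 - 5*l + 4) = l*(l - 4)*(l - 1)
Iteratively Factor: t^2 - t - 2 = (t + 1)*(t - 2)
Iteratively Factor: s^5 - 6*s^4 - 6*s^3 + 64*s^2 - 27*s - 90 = (s + 1)*(s^4 - 7*s^3 + s^2 + 63*s - 90) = (s - 3)*(s + 1)*(s^3 - 4*s^2 - 11*s + 30) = (s - 3)*(s + 1)*(s + 3)*(s^2 - 7*s + 10) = (s - 3)*(s - 2)*(s + 1)*(s + 3)*(s - 5)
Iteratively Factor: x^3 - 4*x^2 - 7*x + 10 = (x - 1)*(x^2 - 3*x - 10) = (x - 5)*(x - 1)*(x + 2)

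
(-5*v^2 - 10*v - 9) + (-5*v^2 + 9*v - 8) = -10*v^2 - v - 17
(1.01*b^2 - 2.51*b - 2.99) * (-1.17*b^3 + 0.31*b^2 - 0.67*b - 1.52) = -1.1817*b^5 + 3.2498*b^4 + 2.0435*b^3 - 0.7804*b^2 + 5.8185*b + 4.5448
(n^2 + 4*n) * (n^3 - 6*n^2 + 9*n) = n^5 - 2*n^4 - 15*n^3 + 36*n^2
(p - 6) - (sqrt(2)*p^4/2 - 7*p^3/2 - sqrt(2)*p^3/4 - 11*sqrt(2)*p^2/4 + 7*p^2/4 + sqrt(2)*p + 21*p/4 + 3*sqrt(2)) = -sqrt(2)*p^4/2 + sqrt(2)*p^3/4 + 7*p^3/2 - 7*p^2/4 + 11*sqrt(2)*p^2/4 - 17*p/4 - sqrt(2)*p - 6 - 3*sqrt(2)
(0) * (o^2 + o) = 0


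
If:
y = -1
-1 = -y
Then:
No Solution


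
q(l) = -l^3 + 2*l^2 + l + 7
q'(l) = -3*l^2 + 4*l + 1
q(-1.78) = 17.20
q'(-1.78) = -15.63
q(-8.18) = 679.99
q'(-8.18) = -232.46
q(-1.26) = 10.92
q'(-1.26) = -8.80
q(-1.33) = 11.56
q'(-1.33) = -9.63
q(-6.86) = 417.09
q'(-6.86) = -167.62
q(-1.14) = 9.94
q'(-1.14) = -7.46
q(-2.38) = 29.43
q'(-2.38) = -25.51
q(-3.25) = 59.20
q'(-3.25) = -43.69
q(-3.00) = 49.00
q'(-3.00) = -38.00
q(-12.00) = 2011.00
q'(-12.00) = -479.00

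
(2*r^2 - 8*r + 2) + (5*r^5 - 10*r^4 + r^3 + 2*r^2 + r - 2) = 5*r^5 - 10*r^4 + r^3 + 4*r^2 - 7*r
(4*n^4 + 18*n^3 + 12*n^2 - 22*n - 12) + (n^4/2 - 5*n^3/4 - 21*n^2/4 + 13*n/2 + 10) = 9*n^4/2 + 67*n^3/4 + 27*n^2/4 - 31*n/2 - 2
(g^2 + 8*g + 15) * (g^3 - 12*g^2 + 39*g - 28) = g^5 - 4*g^4 - 42*g^3 + 104*g^2 + 361*g - 420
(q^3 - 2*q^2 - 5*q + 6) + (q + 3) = q^3 - 2*q^2 - 4*q + 9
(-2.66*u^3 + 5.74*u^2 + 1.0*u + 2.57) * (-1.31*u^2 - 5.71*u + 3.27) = 3.4846*u^5 + 7.6692*u^4 - 42.7836*u^3 + 9.6931*u^2 - 11.4047*u + 8.4039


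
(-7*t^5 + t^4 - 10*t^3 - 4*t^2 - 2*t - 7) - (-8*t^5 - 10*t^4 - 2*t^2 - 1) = t^5 + 11*t^4 - 10*t^3 - 2*t^2 - 2*t - 6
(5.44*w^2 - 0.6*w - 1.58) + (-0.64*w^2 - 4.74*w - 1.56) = 4.8*w^2 - 5.34*w - 3.14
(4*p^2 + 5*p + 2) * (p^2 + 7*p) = 4*p^4 + 33*p^3 + 37*p^2 + 14*p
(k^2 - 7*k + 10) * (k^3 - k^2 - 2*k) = k^5 - 8*k^4 + 15*k^3 + 4*k^2 - 20*k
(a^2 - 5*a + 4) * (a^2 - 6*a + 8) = a^4 - 11*a^3 + 42*a^2 - 64*a + 32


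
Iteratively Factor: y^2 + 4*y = (y)*(y + 4)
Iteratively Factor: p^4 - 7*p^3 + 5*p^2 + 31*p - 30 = (p - 3)*(p^3 - 4*p^2 - 7*p + 10) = (p - 3)*(p + 2)*(p^2 - 6*p + 5) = (p - 5)*(p - 3)*(p + 2)*(p - 1)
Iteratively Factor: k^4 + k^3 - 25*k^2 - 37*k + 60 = (k - 5)*(k^3 + 6*k^2 + 5*k - 12) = (k - 5)*(k - 1)*(k^2 + 7*k + 12) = (k - 5)*(k - 1)*(k + 4)*(k + 3)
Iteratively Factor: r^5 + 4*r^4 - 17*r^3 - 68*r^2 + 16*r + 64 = (r + 4)*(r^4 - 17*r^2 + 16) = (r + 4)^2*(r^3 - 4*r^2 - r + 4) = (r - 4)*(r + 4)^2*(r^2 - 1) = (r - 4)*(r + 1)*(r + 4)^2*(r - 1)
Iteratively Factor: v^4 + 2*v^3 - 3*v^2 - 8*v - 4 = (v - 2)*(v^3 + 4*v^2 + 5*v + 2) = (v - 2)*(v + 1)*(v^2 + 3*v + 2) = (v - 2)*(v + 1)^2*(v + 2)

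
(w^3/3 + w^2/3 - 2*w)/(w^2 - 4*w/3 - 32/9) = 3*w*(-w^2 - w + 6)/(-9*w^2 + 12*w + 32)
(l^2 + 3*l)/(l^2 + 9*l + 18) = l/(l + 6)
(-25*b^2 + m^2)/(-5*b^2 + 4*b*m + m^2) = (5*b - m)/(b - m)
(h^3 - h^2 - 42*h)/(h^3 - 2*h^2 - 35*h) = (h + 6)/(h + 5)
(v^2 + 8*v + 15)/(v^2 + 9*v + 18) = (v + 5)/(v + 6)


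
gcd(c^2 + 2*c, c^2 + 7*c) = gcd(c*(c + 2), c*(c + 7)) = c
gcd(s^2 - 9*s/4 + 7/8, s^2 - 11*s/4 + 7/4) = s - 7/4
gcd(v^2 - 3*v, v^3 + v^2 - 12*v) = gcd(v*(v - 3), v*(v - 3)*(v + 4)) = v^2 - 3*v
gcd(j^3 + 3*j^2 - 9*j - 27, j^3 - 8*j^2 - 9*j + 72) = j^2 - 9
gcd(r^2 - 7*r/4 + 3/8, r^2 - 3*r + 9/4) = r - 3/2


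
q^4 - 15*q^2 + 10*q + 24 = (q - 3)*(q - 2)*(q + 1)*(q + 4)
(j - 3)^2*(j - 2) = j^3 - 8*j^2 + 21*j - 18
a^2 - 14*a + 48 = (a - 8)*(a - 6)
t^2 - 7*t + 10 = (t - 5)*(t - 2)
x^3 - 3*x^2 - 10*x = x*(x - 5)*(x + 2)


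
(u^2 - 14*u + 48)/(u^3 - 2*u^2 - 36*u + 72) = (u - 8)/(u^2 + 4*u - 12)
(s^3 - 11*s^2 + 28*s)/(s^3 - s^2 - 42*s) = (s - 4)/(s + 6)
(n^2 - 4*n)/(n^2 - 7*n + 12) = n/(n - 3)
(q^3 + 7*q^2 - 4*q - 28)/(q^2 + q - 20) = (q^3 + 7*q^2 - 4*q - 28)/(q^2 + q - 20)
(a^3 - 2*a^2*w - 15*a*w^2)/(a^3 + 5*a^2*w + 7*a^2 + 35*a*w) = (a^2 - 2*a*w - 15*w^2)/(a^2 + 5*a*w + 7*a + 35*w)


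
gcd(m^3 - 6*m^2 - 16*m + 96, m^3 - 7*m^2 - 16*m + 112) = m^2 - 16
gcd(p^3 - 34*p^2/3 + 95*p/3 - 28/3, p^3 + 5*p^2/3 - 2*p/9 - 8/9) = 1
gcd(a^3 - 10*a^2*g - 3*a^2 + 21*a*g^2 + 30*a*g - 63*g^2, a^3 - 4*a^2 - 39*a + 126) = a - 3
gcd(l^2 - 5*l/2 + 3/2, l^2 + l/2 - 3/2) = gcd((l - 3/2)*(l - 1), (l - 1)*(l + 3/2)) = l - 1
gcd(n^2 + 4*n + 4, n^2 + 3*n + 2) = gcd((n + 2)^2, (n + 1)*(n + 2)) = n + 2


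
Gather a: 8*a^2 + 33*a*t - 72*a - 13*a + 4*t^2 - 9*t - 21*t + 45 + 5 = 8*a^2 + a*(33*t - 85) + 4*t^2 - 30*t + 50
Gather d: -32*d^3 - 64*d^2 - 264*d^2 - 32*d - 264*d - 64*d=-32*d^3 - 328*d^2 - 360*d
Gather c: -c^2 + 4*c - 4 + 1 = -c^2 + 4*c - 3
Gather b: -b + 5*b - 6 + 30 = 4*b + 24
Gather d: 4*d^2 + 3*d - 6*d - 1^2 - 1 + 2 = 4*d^2 - 3*d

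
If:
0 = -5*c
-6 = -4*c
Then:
No Solution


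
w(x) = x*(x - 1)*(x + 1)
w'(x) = x*(x - 1) + x*(x + 1) + (x - 1)*(x + 1) = 3*x^2 - 1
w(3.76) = 49.40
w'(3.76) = 41.41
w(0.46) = -0.36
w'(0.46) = -0.37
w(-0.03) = 0.03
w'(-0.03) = -1.00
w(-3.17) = -28.69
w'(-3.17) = 29.15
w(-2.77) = -18.48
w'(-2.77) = 22.02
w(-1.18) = -0.46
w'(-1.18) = 3.18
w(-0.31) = 0.28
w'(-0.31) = -0.71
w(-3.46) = -37.96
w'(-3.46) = 34.91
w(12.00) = 1716.00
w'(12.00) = 431.00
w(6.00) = 210.00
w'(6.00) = 107.00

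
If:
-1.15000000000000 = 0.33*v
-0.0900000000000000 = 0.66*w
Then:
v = -3.48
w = -0.14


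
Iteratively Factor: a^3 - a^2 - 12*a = (a + 3)*(a^2 - 4*a) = (a - 4)*(a + 3)*(a)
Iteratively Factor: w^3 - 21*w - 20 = (w + 1)*(w^2 - w - 20) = (w + 1)*(w + 4)*(w - 5)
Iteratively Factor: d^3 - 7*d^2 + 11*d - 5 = (d - 1)*(d^2 - 6*d + 5) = (d - 1)^2*(d - 5)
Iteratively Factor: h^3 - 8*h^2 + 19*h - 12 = (h - 1)*(h^2 - 7*h + 12) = (h - 4)*(h - 1)*(h - 3)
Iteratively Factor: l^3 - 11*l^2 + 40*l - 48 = (l - 4)*(l^2 - 7*l + 12) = (l - 4)^2*(l - 3)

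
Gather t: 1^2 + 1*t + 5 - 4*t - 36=-3*t - 30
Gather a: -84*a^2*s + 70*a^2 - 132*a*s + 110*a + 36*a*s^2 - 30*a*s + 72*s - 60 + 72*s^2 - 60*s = a^2*(70 - 84*s) + a*(36*s^2 - 162*s + 110) + 72*s^2 + 12*s - 60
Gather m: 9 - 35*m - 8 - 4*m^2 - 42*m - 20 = -4*m^2 - 77*m - 19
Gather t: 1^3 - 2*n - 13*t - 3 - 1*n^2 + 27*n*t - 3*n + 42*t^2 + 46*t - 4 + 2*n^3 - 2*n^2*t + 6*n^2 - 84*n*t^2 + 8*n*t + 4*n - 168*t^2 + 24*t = 2*n^3 + 5*n^2 - n + t^2*(-84*n - 126) + t*(-2*n^2 + 35*n + 57) - 6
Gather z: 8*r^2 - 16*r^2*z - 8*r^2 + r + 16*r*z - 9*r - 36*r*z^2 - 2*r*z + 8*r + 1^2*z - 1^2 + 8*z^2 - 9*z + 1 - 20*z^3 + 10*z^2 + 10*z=-20*z^3 + z^2*(18 - 36*r) + z*(-16*r^2 + 14*r + 2)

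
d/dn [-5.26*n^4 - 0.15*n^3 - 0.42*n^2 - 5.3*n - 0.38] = -21.04*n^3 - 0.45*n^2 - 0.84*n - 5.3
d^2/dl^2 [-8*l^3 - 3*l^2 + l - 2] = -48*l - 6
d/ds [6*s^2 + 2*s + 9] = 12*s + 2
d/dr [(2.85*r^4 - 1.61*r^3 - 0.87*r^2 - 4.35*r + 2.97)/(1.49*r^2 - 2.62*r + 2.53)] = (8.493*r^5 - 24.7999*r^4 + 37.2784*r^3 - 3.459*r^2 - 13.2528*r - 3.2241)/(2.2201*r^4 - 7.8076*r^3 + 14.4038*r^2 - 13.2572*r + 6.4009)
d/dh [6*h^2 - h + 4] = 12*h - 1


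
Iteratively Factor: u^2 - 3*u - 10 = (u + 2)*(u - 5)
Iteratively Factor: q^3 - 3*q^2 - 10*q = (q - 5)*(q^2 + 2*q) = (q - 5)*(q + 2)*(q)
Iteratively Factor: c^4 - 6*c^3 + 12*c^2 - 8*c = (c - 2)*(c^3 - 4*c^2 + 4*c) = c*(c - 2)*(c^2 - 4*c + 4) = c*(c - 2)^2*(c - 2)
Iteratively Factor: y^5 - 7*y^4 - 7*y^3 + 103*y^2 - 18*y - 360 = (y + 3)*(y^4 - 10*y^3 + 23*y^2 + 34*y - 120) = (y - 3)*(y + 3)*(y^3 - 7*y^2 + 2*y + 40) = (y - 5)*(y - 3)*(y + 3)*(y^2 - 2*y - 8) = (y - 5)*(y - 3)*(y + 2)*(y + 3)*(y - 4)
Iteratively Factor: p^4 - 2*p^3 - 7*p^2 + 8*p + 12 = (p - 2)*(p^3 - 7*p - 6) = (p - 2)*(p + 2)*(p^2 - 2*p - 3) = (p - 2)*(p + 1)*(p + 2)*(p - 3)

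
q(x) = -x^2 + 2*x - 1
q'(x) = 2 - 2*x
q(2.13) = -1.28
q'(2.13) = -2.26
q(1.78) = -0.61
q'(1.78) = -1.56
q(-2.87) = -14.98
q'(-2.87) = 7.74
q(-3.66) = -21.72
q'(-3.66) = 9.32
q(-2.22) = -10.37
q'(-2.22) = 6.44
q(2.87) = -3.50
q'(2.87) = -3.74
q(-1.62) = -6.86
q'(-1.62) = 5.24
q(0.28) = -0.52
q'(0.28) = 1.44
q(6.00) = -25.00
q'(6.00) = -10.00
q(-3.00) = -16.00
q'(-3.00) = 8.00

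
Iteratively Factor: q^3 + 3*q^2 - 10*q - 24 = (q + 2)*(q^2 + q - 12) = (q + 2)*(q + 4)*(q - 3)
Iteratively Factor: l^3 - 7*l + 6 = (l + 3)*(l^2 - 3*l + 2) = (l - 1)*(l + 3)*(l - 2)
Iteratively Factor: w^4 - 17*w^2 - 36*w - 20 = (w - 5)*(w^3 + 5*w^2 + 8*w + 4) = (w - 5)*(w + 1)*(w^2 + 4*w + 4) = (w - 5)*(w + 1)*(w + 2)*(w + 2)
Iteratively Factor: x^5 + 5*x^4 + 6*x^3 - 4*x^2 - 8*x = (x + 2)*(x^4 + 3*x^3 - 4*x) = (x - 1)*(x + 2)*(x^3 + 4*x^2 + 4*x) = (x - 1)*(x + 2)^2*(x^2 + 2*x) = x*(x - 1)*(x + 2)^2*(x + 2)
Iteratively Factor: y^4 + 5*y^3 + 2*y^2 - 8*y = (y - 1)*(y^3 + 6*y^2 + 8*y) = (y - 1)*(y + 4)*(y^2 + 2*y) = y*(y - 1)*(y + 4)*(y + 2)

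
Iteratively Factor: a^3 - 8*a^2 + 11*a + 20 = (a - 5)*(a^2 - 3*a - 4) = (a - 5)*(a - 4)*(a + 1)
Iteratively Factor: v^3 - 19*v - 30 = (v + 2)*(v^2 - 2*v - 15) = (v - 5)*(v + 2)*(v + 3)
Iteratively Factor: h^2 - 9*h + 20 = (h - 5)*(h - 4)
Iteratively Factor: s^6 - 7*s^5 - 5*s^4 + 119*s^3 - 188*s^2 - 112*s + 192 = (s - 4)*(s^5 - 3*s^4 - 17*s^3 + 51*s^2 + 16*s - 48) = (s - 4)*(s + 4)*(s^4 - 7*s^3 + 11*s^2 + 7*s - 12) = (s - 4)*(s - 3)*(s + 4)*(s^3 - 4*s^2 - s + 4) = (s - 4)*(s - 3)*(s - 1)*(s + 4)*(s^2 - 3*s - 4) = (s - 4)^2*(s - 3)*(s - 1)*(s + 4)*(s + 1)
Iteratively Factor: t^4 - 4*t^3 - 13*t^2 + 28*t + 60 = (t - 3)*(t^3 - t^2 - 16*t - 20) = (t - 5)*(t - 3)*(t^2 + 4*t + 4) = (t - 5)*(t - 3)*(t + 2)*(t + 2)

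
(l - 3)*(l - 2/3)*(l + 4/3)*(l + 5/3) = l^4 - 2*l^3/3 - 61*l^2/9 - 58*l/27 + 40/9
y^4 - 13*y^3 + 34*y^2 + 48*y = y*(y - 8)*(y - 6)*(y + 1)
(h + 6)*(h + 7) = h^2 + 13*h + 42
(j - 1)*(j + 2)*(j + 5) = j^3 + 6*j^2 + 3*j - 10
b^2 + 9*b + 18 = (b + 3)*(b + 6)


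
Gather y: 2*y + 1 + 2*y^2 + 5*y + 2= 2*y^2 + 7*y + 3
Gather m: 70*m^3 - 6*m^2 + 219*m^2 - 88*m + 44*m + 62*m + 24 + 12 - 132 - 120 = 70*m^3 + 213*m^2 + 18*m - 216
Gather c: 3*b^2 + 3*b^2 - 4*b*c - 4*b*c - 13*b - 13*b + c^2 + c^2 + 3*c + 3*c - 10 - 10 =6*b^2 - 26*b + 2*c^2 + c*(6 - 8*b) - 20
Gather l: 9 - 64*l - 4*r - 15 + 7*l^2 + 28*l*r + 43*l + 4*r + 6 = 7*l^2 + l*(28*r - 21)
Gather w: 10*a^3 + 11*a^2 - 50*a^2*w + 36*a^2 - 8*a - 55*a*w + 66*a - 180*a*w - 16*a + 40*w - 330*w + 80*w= 10*a^3 + 47*a^2 + 42*a + w*(-50*a^2 - 235*a - 210)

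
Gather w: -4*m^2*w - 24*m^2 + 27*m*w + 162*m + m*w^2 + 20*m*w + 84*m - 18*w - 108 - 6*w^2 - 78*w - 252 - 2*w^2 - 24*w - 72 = -24*m^2 + 246*m + w^2*(m - 8) + w*(-4*m^2 + 47*m - 120) - 432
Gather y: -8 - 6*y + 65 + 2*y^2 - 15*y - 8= 2*y^2 - 21*y + 49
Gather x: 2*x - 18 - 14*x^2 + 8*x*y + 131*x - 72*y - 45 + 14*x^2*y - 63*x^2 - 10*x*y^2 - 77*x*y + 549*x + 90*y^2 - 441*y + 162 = x^2*(14*y - 77) + x*(-10*y^2 - 69*y + 682) + 90*y^2 - 513*y + 99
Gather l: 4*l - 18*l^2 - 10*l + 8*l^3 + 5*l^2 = 8*l^3 - 13*l^2 - 6*l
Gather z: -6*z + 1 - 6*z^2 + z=-6*z^2 - 5*z + 1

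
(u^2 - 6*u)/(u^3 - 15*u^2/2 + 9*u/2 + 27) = 2*u/(2*u^2 - 3*u - 9)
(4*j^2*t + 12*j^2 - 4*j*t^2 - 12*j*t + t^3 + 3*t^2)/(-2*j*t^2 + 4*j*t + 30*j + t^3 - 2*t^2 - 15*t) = (-2*j + t)/(t - 5)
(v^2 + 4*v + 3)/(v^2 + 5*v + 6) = (v + 1)/(v + 2)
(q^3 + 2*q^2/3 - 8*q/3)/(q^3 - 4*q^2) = (3*q^2 + 2*q - 8)/(3*q*(q - 4))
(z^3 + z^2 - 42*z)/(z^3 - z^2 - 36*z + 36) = z*(z + 7)/(z^2 + 5*z - 6)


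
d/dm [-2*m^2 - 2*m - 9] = -4*m - 2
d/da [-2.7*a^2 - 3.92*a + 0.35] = -5.4*a - 3.92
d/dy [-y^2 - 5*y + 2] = -2*y - 5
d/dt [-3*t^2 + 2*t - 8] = 2 - 6*t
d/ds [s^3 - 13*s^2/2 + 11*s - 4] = 3*s^2 - 13*s + 11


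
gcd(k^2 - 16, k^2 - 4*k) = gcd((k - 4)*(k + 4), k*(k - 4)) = k - 4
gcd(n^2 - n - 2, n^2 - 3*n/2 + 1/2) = 1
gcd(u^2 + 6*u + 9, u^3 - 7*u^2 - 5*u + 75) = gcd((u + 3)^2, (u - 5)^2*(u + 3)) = u + 3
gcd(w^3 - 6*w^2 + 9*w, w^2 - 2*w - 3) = w - 3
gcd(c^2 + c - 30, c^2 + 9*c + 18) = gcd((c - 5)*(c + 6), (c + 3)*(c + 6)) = c + 6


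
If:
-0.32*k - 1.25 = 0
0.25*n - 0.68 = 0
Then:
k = -3.91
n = 2.72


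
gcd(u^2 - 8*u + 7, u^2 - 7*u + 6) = u - 1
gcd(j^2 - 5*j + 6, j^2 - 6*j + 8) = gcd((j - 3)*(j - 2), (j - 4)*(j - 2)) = j - 2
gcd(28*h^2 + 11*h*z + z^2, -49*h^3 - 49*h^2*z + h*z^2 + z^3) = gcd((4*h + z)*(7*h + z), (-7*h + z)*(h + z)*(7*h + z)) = 7*h + z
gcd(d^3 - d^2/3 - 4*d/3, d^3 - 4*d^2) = d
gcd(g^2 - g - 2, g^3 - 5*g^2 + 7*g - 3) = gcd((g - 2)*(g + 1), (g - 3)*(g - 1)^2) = 1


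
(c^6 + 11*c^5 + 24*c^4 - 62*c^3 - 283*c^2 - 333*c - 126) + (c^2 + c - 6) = c^6 + 11*c^5 + 24*c^4 - 62*c^3 - 282*c^2 - 332*c - 132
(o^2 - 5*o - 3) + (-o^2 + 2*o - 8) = -3*o - 11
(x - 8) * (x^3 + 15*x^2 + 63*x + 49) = x^4 + 7*x^3 - 57*x^2 - 455*x - 392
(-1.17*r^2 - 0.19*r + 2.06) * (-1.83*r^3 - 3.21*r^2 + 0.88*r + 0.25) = 2.1411*r^5 + 4.1034*r^4 - 4.1895*r^3 - 7.0723*r^2 + 1.7653*r + 0.515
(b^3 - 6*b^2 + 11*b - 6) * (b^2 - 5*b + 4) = b^5 - 11*b^4 + 45*b^3 - 85*b^2 + 74*b - 24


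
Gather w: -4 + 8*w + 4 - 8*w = 0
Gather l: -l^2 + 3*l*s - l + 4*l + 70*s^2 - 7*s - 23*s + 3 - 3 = -l^2 + l*(3*s + 3) + 70*s^2 - 30*s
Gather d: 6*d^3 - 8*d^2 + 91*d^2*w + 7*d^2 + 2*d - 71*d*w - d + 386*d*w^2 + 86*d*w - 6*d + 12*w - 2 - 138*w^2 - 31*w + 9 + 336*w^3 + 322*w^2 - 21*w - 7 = 6*d^3 + d^2*(91*w - 1) + d*(386*w^2 + 15*w - 5) + 336*w^3 + 184*w^2 - 40*w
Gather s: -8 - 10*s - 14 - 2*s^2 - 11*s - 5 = -2*s^2 - 21*s - 27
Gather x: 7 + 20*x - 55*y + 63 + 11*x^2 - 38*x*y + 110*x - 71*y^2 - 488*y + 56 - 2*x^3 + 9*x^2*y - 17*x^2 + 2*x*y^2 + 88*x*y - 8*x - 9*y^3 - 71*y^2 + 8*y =-2*x^3 + x^2*(9*y - 6) + x*(2*y^2 + 50*y + 122) - 9*y^3 - 142*y^2 - 535*y + 126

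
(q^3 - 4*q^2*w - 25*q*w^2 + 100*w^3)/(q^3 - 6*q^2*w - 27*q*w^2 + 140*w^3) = (q - 5*w)/(q - 7*w)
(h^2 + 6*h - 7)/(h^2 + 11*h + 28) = (h - 1)/(h + 4)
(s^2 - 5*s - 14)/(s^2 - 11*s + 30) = (s^2 - 5*s - 14)/(s^2 - 11*s + 30)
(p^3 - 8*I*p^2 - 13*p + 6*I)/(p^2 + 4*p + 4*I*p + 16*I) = (p^3 - 8*I*p^2 - 13*p + 6*I)/(p^2 + 4*p*(1 + I) + 16*I)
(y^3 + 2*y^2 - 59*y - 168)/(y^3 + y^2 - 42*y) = (y^2 - 5*y - 24)/(y*(y - 6))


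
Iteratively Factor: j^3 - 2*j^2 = (j)*(j^2 - 2*j) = j^2*(j - 2)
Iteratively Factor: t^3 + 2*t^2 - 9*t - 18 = (t + 2)*(t^2 - 9) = (t - 3)*(t + 2)*(t + 3)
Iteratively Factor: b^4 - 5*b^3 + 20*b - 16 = (b - 2)*(b^3 - 3*b^2 - 6*b + 8) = (b - 2)*(b + 2)*(b^2 - 5*b + 4) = (b - 2)*(b - 1)*(b + 2)*(b - 4)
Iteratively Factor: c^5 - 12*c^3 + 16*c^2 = (c)*(c^4 - 12*c^2 + 16*c) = c^2*(c^3 - 12*c + 16) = c^2*(c + 4)*(c^2 - 4*c + 4) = c^2*(c - 2)*(c + 4)*(c - 2)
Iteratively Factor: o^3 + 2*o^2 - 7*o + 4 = (o - 1)*(o^2 + 3*o - 4) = (o - 1)*(o + 4)*(o - 1)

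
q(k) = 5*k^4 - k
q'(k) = 20*k^3 - 1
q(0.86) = 1.88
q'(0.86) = 11.72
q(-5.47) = 4481.77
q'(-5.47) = -3274.35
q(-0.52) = 0.89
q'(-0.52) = -3.81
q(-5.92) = 6147.17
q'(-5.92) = -4150.49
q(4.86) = 2784.57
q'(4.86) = 2294.83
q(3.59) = 826.93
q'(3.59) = 924.37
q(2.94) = 370.62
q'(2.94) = 507.24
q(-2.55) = 213.96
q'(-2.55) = -332.63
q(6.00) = 6474.00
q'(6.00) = 4319.00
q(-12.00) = 103692.00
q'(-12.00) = -34561.00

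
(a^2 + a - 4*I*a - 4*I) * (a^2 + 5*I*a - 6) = a^4 + a^3 + I*a^3 + 14*a^2 + I*a^2 + 14*a + 24*I*a + 24*I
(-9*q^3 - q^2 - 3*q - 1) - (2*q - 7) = -9*q^3 - q^2 - 5*q + 6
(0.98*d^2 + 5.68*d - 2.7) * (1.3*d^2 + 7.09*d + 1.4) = 1.274*d^4 + 14.3322*d^3 + 38.1332*d^2 - 11.191*d - 3.78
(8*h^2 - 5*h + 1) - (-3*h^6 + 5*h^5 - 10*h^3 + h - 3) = 3*h^6 - 5*h^5 + 10*h^3 + 8*h^2 - 6*h + 4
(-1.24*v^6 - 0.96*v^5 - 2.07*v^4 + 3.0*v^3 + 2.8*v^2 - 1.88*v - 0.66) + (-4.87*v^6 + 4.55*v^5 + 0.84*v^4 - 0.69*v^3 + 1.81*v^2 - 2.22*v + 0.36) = -6.11*v^6 + 3.59*v^5 - 1.23*v^4 + 2.31*v^3 + 4.61*v^2 - 4.1*v - 0.3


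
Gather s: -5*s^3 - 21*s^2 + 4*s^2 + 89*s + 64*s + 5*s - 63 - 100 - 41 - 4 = -5*s^3 - 17*s^2 + 158*s - 208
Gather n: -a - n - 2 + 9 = -a - n + 7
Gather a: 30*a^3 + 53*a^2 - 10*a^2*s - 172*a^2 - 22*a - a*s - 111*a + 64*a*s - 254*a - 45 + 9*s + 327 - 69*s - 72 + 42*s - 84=30*a^3 + a^2*(-10*s - 119) + a*(63*s - 387) - 18*s + 126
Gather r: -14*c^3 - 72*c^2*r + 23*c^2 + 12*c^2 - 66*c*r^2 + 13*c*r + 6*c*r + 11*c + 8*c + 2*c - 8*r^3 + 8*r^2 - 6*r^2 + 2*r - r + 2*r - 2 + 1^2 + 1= -14*c^3 + 35*c^2 + 21*c - 8*r^3 + r^2*(2 - 66*c) + r*(-72*c^2 + 19*c + 3)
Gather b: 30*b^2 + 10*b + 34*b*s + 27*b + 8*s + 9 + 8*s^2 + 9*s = 30*b^2 + b*(34*s + 37) + 8*s^2 + 17*s + 9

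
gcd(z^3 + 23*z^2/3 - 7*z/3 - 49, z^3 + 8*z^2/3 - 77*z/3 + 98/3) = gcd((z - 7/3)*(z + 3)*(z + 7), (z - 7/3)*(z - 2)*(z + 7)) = z^2 + 14*z/3 - 49/3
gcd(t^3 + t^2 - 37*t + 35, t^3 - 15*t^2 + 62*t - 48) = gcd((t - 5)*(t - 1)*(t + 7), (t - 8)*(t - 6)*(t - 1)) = t - 1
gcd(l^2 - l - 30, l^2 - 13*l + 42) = l - 6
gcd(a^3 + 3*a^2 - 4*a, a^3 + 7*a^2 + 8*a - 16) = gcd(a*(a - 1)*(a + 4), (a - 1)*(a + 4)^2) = a^2 + 3*a - 4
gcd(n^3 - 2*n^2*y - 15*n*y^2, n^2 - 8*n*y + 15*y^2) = -n + 5*y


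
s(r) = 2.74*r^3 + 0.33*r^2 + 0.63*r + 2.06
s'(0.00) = 0.63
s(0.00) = 2.06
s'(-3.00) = 72.63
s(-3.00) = -70.84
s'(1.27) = 14.73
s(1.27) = 9.00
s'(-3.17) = 81.14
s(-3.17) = -83.90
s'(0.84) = 6.98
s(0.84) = 4.45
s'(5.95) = 295.57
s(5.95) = 594.66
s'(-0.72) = 4.42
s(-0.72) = 0.75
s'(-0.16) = 0.73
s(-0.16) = 1.96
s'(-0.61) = 3.29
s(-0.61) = 1.18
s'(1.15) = 12.26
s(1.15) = 7.39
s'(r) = 8.22*r^2 + 0.66*r + 0.63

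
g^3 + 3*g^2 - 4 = (g - 1)*(g + 2)^2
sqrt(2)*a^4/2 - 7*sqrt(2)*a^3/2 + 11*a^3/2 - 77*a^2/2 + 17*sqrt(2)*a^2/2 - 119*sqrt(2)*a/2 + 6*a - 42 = (a - 7)*(a + 2*sqrt(2))*(a + 3*sqrt(2))*(sqrt(2)*a/2 + 1/2)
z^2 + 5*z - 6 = (z - 1)*(z + 6)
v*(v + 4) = v^2 + 4*v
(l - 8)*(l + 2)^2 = l^3 - 4*l^2 - 28*l - 32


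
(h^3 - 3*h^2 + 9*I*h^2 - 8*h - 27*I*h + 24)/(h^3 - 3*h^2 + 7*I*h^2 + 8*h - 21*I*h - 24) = (h + I)/(h - I)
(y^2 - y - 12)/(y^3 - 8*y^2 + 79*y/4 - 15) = 4*(y + 3)/(4*y^2 - 16*y + 15)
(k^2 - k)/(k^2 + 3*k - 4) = k/(k + 4)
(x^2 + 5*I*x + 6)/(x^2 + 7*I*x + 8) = (x + 6*I)/(x + 8*I)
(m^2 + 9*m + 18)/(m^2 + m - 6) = (m + 6)/(m - 2)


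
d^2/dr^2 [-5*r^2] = -10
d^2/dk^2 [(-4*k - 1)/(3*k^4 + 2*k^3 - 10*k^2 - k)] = 2*(-216*k^7 - 282*k^6 + 222*k^5 + 450*k^4 - 242*k^3 - 294*k^2 - 30*k - 1)/(k^3*(27*k^9 + 54*k^8 - 234*k^7 - 379*k^6 + 744*k^5 + 768*k^4 - 871*k^3 - 294*k^2 - 30*k - 1))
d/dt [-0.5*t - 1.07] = -0.500000000000000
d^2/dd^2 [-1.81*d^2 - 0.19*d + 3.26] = -3.62000000000000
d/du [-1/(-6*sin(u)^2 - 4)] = -6*sin(2*u)/(3*cos(2*u) - 7)^2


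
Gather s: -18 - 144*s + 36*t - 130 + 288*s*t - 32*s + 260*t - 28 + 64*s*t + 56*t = s*(352*t - 176) + 352*t - 176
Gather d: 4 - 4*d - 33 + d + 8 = -3*d - 21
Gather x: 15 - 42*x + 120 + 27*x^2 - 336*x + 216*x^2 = 243*x^2 - 378*x + 135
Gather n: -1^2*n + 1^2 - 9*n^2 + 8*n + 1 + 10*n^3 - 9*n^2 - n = 10*n^3 - 18*n^2 + 6*n + 2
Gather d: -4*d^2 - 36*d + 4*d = -4*d^2 - 32*d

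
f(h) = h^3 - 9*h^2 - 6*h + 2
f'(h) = 3*h^2 - 18*h - 6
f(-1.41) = -10.24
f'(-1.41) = 25.34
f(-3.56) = -135.82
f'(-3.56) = 96.10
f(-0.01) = 2.06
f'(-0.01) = -5.82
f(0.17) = 0.72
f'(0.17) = -8.97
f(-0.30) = 2.96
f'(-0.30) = -0.33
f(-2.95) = -84.29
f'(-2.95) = 73.21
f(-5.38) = -381.94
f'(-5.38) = 177.67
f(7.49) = -127.65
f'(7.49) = 27.48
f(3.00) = -70.00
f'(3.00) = -33.00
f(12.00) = 362.00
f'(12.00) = 210.00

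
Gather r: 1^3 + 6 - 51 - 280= -324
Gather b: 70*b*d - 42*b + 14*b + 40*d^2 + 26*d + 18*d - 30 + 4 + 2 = b*(70*d - 28) + 40*d^2 + 44*d - 24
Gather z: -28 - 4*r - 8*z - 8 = -4*r - 8*z - 36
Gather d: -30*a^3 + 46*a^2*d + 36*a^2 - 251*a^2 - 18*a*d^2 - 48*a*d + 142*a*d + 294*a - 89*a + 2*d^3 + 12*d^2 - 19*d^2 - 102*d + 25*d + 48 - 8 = -30*a^3 - 215*a^2 + 205*a + 2*d^3 + d^2*(-18*a - 7) + d*(46*a^2 + 94*a - 77) + 40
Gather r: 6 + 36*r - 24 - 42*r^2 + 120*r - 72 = -42*r^2 + 156*r - 90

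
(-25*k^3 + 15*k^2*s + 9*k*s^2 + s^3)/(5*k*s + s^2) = -5*k^2/s + 4*k + s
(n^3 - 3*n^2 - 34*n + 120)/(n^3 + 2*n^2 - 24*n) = (n - 5)/n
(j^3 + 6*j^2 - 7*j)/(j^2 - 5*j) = (j^2 + 6*j - 7)/(j - 5)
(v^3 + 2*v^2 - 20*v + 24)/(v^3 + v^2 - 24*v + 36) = (v - 2)/(v - 3)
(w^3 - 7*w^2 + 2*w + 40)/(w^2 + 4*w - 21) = (w^3 - 7*w^2 + 2*w + 40)/(w^2 + 4*w - 21)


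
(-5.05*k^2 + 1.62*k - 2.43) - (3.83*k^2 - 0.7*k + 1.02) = -8.88*k^2 + 2.32*k - 3.45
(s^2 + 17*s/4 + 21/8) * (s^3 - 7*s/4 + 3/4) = s^5 + 17*s^4/4 + 7*s^3/8 - 107*s^2/16 - 45*s/32 + 63/32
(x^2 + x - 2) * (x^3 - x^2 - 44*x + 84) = x^5 - 47*x^3 + 42*x^2 + 172*x - 168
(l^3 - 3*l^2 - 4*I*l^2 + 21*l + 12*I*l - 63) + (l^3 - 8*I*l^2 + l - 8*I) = 2*l^3 - 3*l^2 - 12*I*l^2 + 22*l + 12*I*l - 63 - 8*I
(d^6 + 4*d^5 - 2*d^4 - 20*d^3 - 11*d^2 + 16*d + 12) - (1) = d^6 + 4*d^5 - 2*d^4 - 20*d^3 - 11*d^2 + 16*d + 11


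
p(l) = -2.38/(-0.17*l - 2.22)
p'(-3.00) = -0.14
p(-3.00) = 1.39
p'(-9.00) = -0.85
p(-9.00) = 3.45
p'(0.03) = -0.08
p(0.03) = 1.07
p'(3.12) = -0.05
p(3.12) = 0.87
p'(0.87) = -0.07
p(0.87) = 1.01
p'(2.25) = -0.06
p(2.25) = 0.91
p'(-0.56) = -0.09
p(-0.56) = 1.12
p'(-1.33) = -0.10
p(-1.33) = 1.19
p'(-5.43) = -0.24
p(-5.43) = 1.84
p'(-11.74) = -8.05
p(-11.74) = 10.62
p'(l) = -0.4046/(-0.17*l - 2.22)^2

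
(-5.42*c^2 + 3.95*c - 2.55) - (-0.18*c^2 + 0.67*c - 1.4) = -5.24*c^2 + 3.28*c - 1.15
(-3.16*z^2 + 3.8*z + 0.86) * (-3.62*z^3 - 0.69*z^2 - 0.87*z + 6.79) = 11.4392*z^5 - 11.5756*z^4 - 2.986*z^3 - 25.3558*z^2 + 25.0538*z + 5.8394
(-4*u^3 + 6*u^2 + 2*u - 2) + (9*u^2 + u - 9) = -4*u^3 + 15*u^2 + 3*u - 11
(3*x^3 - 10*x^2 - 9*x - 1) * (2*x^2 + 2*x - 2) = 6*x^5 - 14*x^4 - 44*x^3 + 16*x + 2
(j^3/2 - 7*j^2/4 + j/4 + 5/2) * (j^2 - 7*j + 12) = j^5/2 - 21*j^4/4 + 37*j^3/2 - 81*j^2/4 - 29*j/2 + 30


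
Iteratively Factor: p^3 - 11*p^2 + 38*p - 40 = (p - 4)*(p^2 - 7*p + 10) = (p - 4)*(p - 2)*(p - 5)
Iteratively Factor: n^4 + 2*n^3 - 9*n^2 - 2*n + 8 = (n - 2)*(n^3 + 4*n^2 - n - 4) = (n - 2)*(n - 1)*(n^2 + 5*n + 4) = (n - 2)*(n - 1)*(n + 1)*(n + 4)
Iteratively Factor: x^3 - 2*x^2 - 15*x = (x)*(x^2 - 2*x - 15) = x*(x - 5)*(x + 3)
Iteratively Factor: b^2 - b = (b)*(b - 1)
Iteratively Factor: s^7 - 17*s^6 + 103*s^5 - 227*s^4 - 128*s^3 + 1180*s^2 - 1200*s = (s - 2)*(s^6 - 15*s^5 + 73*s^4 - 81*s^3 - 290*s^2 + 600*s) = s*(s - 2)*(s^5 - 15*s^4 + 73*s^3 - 81*s^2 - 290*s + 600) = s*(s - 4)*(s - 2)*(s^4 - 11*s^3 + 29*s^2 + 35*s - 150) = s*(s - 5)*(s - 4)*(s - 2)*(s^3 - 6*s^2 - s + 30) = s*(s - 5)*(s - 4)*(s - 3)*(s - 2)*(s^2 - 3*s - 10) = s*(s - 5)^2*(s - 4)*(s - 3)*(s - 2)*(s + 2)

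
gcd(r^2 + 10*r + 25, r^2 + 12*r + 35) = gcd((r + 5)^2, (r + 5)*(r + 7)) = r + 5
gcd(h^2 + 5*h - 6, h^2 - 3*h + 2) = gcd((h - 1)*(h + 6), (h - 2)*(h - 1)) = h - 1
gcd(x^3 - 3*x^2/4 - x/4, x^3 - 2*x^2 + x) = x^2 - x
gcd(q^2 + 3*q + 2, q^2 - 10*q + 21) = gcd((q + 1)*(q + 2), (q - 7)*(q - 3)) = 1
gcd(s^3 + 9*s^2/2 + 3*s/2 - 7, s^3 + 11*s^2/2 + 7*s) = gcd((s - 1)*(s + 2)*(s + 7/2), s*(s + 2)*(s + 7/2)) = s^2 + 11*s/2 + 7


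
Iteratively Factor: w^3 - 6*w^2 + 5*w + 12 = (w - 4)*(w^2 - 2*w - 3) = (w - 4)*(w + 1)*(w - 3)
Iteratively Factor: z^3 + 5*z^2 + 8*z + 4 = (z + 2)*(z^2 + 3*z + 2) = (z + 1)*(z + 2)*(z + 2)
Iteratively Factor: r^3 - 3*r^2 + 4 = (r - 2)*(r^2 - r - 2) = (r - 2)^2*(r + 1)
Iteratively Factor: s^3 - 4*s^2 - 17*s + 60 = (s + 4)*(s^2 - 8*s + 15) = (s - 3)*(s + 4)*(s - 5)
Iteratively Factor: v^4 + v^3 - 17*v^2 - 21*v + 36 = (v - 4)*(v^3 + 5*v^2 + 3*v - 9) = (v - 4)*(v - 1)*(v^2 + 6*v + 9) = (v - 4)*(v - 1)*(v + 3)*(v + 3)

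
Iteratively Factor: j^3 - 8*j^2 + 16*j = (j)*(j^2 - 8*j + 16) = j*(j - 4)*(j - 4)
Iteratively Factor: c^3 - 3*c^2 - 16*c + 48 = (c + 4)*(c^2 - 7*c + 12) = (c - 4)*(c + 4)*(c - 3)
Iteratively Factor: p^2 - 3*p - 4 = (p - 4)*(p + 1)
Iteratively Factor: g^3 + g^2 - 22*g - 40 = (g + 4)*(g^2 - 3*g - 10) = (g + 2)*(g + 4)*(g - 5)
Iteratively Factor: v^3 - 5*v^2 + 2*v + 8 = (v - 4)*(v^2 - v - 2) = (v - 4)*(v + 1)*(v - 2)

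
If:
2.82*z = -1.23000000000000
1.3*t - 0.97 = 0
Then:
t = 0.75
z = -0.44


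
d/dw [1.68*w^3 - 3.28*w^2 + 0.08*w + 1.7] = 5.04*w^2 - 6.56*w + 0.08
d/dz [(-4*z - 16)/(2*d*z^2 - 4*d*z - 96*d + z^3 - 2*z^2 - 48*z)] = 4*(-2*d*z^2 + 4*d*z + 96*d - z^3 + 2*z^2 + 48*z - (z + 4)*(-4*d*z + 4*d - 3*z^2 + 4*z + 48))/(-2*d*z^2 + 4*d*z + 96*d - z^3 + 2*z^2 + 48*z)^2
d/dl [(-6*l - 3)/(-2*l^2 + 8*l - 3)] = 6*(-2*l^2 - 2*l + 7)/(4*l^4 - 32*l^3 + 76*l^2 - 48*l + 9)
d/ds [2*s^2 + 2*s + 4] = 4*s + 2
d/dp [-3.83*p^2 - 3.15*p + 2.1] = -7.66*p - 3.15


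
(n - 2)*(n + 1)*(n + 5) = n^3 + 4*n^2 - 7*n - 10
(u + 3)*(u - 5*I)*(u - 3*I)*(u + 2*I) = u^4 + 3*u^3 - 6*I*u^3 + u^2 - 18*I*u^2 + 3*u - 30*I*u - 90*I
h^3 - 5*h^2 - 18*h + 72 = (h - 6)*(h - 3)*(h + 4)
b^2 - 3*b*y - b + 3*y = (b - 1)*(b - 3*y)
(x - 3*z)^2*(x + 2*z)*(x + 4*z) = x^4 - 19*x^2*z^2 + 6*x*z^3 + 72*z^4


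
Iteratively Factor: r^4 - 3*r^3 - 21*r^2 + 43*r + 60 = (r - 3)*(r^3 - 21*r - 20) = (r - 3)*(r + 1)*(r^2 - r - 20) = (r - 5)*(r - 3)*(r + 1)*(r + 4)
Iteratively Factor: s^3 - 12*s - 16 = (s + 2)*(s^2 - 2*s - 8) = (s + 2)^2*(s - 4)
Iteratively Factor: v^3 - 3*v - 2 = (v - 2)*(v^2 + 2*v + 1) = (v - 2)*(v + 1)*(v + 1)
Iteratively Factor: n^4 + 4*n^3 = (n)*(n^3 + 4*n^2) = n*(n + 4)*(n^2) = n^2*(n + 4)*(n)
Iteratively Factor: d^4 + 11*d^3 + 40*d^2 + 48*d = (d + 4)*(d^3 + 7*d^2 + 12*d) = d*(d + 4)*(d^2 + 7*d + 12) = d*(d + 3)*(d + 4)*(d + 4)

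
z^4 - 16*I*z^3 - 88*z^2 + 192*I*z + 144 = (z - 6*I)^2*(z - 2*I)^2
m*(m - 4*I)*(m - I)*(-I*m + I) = -I*m^4 - 5*m^3 + I*m^3 + 5*m^2 + 4*I*m^2 - 4*I*m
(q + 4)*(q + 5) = q^2 + 9*q + 20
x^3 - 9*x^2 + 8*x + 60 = (x - 6)*(x - 5)*(x + 2)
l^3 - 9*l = l*(l - 3)*(l + 3)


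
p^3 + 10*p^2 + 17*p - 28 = (p - 1)*(p + 4)*(p + 7)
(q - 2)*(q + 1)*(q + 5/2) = q^3 + 3*q^2/2 - 9*q/2 - 5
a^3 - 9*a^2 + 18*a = a*(a - 6)*(a - 3)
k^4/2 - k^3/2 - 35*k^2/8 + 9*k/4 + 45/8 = (k/2 + 1/2)*(k - 3)*(k - 3/2)*(k + 5/2)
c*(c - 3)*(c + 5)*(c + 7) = c^4 + 9*c^3 - c^2 - 105*c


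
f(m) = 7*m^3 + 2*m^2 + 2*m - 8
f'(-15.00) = 4667.00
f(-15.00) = -23213.00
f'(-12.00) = 2978.00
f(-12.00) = -11840.00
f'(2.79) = 176.63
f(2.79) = 165.17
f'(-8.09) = 1344.05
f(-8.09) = -3599.61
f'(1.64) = 65.04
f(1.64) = 31.54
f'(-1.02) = 19.77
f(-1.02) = -15.39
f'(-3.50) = 245.25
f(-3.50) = -290.62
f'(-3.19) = 202.94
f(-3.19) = -221.26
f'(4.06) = 364.40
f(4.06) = 501.55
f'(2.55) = 148.75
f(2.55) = 126.17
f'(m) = 21*m^2 + 4*m + 2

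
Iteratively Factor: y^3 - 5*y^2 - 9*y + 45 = (y - 3)*(y^2 - 2*y - 15) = (y - 5)*(y - 3)*(y + 3)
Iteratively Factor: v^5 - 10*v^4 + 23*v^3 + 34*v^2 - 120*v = (v)*(v^4 - 10*v^3 + 23*v^2 + 34*v - 120) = v*(v - 3)*(v^3 - 7*v^2 + 2*v + 40) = v*(v - 5)*(v - 3)*(v^2 - 2*v - 8) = v*(v - 5)*(v - 4)*(v - 3)*(v + 2)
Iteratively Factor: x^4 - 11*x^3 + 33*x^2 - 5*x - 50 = (x - 5)*(x^3 - 6*x^2 + 3*x + 10) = (x - 5)^2*(x^2 - x - 2) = (x - 5)^2*(x - 2)*(x + 1)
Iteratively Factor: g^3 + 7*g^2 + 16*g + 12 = (g + 3)*(g^2 + 4*g + 4) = (g + 2)*(g + 3)*(g + 2)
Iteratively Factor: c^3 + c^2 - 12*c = (c + 4)*(c^2 - 3*c) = (c - 3)*(c + 4)*(c)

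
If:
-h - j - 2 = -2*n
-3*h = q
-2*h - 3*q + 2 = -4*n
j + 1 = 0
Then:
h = -4/9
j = -1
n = 5/18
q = 4/3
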